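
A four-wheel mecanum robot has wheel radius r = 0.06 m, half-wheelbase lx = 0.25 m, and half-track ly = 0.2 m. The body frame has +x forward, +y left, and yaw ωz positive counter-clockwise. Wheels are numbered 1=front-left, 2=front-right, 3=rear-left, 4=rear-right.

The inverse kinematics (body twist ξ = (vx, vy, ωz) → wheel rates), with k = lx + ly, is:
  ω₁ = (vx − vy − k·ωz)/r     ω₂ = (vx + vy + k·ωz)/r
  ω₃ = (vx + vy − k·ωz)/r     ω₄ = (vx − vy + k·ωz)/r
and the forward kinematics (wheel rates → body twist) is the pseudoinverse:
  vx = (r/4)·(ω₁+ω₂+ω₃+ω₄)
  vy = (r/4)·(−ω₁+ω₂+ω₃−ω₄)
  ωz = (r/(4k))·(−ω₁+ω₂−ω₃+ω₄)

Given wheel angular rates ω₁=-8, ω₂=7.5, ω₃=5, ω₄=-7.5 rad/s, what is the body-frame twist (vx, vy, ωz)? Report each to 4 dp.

(-0.0450, 0.4200, 0.1000)

k = lx + ly = 0.25 + 0.2 = 0.4500
ω₁+ω₂+ω₃+ω₄ = -3.0000  →  vx = (0.06/4)·-3.0000 = -0.0450
−ω₁+ω₂+ω₃−ω₄ = 28.0000  →  vy = (0.06/4)·28.0000 = 0.4200
−ω₁+ω₂−ω₃+ω₄ = 3.0000  →  ωz = (0.06/1.8000)·3.0000 = 0.1000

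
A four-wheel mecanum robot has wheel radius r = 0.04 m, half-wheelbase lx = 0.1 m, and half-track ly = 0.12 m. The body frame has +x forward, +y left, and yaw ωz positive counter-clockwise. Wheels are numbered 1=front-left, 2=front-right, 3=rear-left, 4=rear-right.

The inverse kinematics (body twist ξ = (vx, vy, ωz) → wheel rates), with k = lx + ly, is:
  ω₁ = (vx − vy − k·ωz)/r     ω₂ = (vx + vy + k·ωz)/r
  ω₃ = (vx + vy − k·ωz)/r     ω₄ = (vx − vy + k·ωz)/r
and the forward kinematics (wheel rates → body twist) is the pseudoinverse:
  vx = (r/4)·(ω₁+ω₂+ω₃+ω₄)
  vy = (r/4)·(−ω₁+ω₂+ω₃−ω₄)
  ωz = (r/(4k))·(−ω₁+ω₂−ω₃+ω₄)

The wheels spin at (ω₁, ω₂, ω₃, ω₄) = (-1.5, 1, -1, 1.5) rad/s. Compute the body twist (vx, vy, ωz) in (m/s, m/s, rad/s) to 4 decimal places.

k = lx + ly = 0.1 + 0.12 = 0.2200
ω₁+ω₂+ω₃+ω₄ = 0.0000  →  vx = (0.04/4)·0.0000 = 0.0000
−ω₁+ω₂+ω₃−ω₄ = 0.0000  →  vy = (0.04/4)·0.0000 = 0.0000
−ω₁+ω₂−ω₃+ω₄ = 5.0000  →  ωz = (0.04/0.8800)·5.0000 = 0.2273

(0.0000, 0.0000, 0.2273)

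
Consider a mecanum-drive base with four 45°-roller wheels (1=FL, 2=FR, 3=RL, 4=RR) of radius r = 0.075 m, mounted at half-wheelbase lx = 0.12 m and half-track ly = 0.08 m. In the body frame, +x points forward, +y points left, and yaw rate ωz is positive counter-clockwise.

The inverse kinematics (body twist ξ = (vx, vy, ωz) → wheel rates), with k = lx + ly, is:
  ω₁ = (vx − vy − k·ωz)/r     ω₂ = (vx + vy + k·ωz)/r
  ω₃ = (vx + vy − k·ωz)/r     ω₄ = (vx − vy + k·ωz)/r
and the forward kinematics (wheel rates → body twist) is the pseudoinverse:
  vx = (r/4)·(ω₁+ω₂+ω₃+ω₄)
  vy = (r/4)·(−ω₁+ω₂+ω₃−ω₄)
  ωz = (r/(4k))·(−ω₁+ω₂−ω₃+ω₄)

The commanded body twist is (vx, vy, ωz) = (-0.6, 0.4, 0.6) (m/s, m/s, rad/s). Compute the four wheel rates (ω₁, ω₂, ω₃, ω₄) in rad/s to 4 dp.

k = lx + ly = 0.12 + 0.08 = 0.2000;  k·ωz = 0.2000·0.6 = 0.1200
ω₁ (FL) = (vx − vy − k·ωz)/r = -1.1200/0.075 = -14.9333
ω₂ (FR) = (vx + vy + k·ωz)/r = -0.0800/0.075 = -1.0667
ω₃ (RL) = (vx + vy − k·ωz)/r = -0.3200/0.075 = -4.2667
ω₄ (RR) = (vx − vy + k·ωz)/r = -0.8800/0.075 = -11.7333

(-14.9333, -1.0667, -4.2667, -11.7333)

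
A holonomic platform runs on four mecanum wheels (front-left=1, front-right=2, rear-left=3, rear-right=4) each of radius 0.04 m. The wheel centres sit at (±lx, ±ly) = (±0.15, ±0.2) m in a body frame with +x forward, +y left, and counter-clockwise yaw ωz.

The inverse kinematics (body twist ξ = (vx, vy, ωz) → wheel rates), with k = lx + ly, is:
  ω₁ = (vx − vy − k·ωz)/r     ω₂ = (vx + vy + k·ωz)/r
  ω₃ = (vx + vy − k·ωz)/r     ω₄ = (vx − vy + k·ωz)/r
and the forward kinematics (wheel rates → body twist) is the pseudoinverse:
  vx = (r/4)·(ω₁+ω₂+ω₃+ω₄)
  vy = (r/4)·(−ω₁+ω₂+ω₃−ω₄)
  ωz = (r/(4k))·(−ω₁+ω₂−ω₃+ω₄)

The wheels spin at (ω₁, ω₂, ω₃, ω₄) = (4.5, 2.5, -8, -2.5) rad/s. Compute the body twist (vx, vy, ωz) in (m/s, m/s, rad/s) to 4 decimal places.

(-0.0350, -0.0750, 0.1000)

k = lx + ly = 0.15 + 0.2 = 0.3500
ω₁+ω₂+ω₃+ω₄ = -3.5000  →  vx = (0.04/4)·-3.5000 = -0.0350
−ω₁+ω₂+ω₃−ω₄ = -7.5000  →  vy = (0.04/4)·-7.5000 = -0.0750
−ω₁+ω₂−ω₃+ω₄ = 3.5000  →  ωz = (0.04/1.4000)·3.5000 = 0.1000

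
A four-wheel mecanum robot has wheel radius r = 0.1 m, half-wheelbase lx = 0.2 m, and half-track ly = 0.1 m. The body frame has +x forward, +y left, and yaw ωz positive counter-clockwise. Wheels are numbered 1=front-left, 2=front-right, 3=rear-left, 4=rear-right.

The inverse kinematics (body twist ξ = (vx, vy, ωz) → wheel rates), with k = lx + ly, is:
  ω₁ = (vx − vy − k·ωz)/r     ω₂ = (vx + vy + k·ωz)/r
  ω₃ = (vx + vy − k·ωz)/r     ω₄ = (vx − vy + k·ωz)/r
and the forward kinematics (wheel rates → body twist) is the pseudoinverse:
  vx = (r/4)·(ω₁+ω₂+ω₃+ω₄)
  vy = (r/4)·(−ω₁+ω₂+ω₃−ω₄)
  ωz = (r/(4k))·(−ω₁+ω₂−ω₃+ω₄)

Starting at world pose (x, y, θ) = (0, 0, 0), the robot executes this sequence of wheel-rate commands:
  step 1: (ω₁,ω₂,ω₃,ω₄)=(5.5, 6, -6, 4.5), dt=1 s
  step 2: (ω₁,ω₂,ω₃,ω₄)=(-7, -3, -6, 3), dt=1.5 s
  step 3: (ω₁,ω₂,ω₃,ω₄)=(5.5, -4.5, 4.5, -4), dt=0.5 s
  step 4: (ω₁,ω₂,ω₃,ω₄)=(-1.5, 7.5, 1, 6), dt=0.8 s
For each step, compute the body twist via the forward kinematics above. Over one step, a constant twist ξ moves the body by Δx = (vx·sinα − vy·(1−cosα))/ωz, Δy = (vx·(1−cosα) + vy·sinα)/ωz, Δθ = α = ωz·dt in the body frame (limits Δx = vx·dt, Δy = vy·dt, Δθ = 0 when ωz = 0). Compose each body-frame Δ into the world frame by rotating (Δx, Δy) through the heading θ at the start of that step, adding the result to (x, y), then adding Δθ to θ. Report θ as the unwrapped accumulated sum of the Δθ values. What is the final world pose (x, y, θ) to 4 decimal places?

step 1: ξ=(vx,vy,ωz)=(0.2500, -0.2500, 0.9167), dt=1.0 → body Δ=(0.3232, -0.1096, 0.9167) → world pose (0.3232, -0.1096, 0.9167)
step 2: ξ=(vx,vy,ωz)=(-0.3250, -0.1250, 1.0833), dt=1.5 → body Δ=(-0.1779, -0.4315, 1.6250) → world pose (0.5574, -0.5134, 2.5417)
step 3: ξ=(vx,vy,ωz)=(0.0375, -0.0375, -1.5417), dt=0.5 → body Δ=(0.0101, -0.0238, -0.7708) → world pose (0.5625, -0.4880, 1.7708)
step 4: ξ=(vx,vy,ωz)=(0.3250, 0.1000, 1.1667), dt=0.8 → body Δ=(0.1892, 0.1817, 0.9333) → world pose (0.3469, -0.3387, 2.7042)

(0.3469, -0.3387, 2.7042)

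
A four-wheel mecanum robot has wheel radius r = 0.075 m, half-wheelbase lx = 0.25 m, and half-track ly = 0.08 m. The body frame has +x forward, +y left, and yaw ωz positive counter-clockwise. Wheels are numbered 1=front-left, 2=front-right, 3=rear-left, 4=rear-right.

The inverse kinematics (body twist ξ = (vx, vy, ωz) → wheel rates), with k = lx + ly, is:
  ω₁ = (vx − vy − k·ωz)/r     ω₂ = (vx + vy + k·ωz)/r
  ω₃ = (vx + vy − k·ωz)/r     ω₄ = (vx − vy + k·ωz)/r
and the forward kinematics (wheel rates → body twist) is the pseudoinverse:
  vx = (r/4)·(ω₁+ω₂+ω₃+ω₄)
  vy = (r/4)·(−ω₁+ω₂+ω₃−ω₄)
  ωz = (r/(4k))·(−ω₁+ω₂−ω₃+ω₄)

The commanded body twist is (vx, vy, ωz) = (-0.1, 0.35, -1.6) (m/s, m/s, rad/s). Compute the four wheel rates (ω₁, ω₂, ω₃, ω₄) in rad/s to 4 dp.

(1.0400, -3.7067, 10.3733, -13.0400)

k = lx + ly = 0.25 + 0.08 = 0.3300;  k·ωz = 0.3300·-1.6 = -0.5280
ω₁ (FL) = (vx − vy − k·ωz)/r = 0.0780/0.075 = 1.0400
ω₂ (FR) = (vx + vy + k·ωz)/r = -0.2780/0.075 = -3.7067
ω₃ (RL) = (vx + vy − k·ωz)/r = 0.7780/0.075 = 10.3733
ω₄ (RR) = (vx − vy + k·ωz)/r = -0.9780/0.075 = -13.0400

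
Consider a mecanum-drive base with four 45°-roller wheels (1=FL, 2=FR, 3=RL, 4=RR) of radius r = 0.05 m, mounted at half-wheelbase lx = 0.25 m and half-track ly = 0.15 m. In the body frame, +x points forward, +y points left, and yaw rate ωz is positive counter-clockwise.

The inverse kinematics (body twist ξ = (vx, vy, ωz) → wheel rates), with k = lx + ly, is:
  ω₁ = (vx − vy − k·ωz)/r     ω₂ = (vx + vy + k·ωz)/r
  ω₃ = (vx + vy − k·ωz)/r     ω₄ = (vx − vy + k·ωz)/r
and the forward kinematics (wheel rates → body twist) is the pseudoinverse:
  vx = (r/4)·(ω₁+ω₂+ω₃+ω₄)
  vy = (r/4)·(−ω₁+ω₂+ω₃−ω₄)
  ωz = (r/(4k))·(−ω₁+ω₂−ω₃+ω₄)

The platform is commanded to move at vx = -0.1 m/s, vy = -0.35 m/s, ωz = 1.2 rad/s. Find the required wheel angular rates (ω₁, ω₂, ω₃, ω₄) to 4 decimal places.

k = lx + ly = 0.25 + 0.15 = 0.4000;  k·ωz = 0.4000·1.2 = 0.4800
ω₁ (FL) = (vx − vy − k·ωz)/r = -0.2300/0.05 = -4.6000
ω₂ (FR) = (vx + vy + k·ωz)/r = 0.0300/0.05 = 0.6000
ω₃ (RL) = (vx + vy − k·ωz)/r = -0.9300/0.05 = -18.6000
ω₄ (RR) = (vx − vy + k·ωz)/r = 0.7300/0.05 = 14.6000

(-4.6000, 0.6000, -18.6000, 14.6000)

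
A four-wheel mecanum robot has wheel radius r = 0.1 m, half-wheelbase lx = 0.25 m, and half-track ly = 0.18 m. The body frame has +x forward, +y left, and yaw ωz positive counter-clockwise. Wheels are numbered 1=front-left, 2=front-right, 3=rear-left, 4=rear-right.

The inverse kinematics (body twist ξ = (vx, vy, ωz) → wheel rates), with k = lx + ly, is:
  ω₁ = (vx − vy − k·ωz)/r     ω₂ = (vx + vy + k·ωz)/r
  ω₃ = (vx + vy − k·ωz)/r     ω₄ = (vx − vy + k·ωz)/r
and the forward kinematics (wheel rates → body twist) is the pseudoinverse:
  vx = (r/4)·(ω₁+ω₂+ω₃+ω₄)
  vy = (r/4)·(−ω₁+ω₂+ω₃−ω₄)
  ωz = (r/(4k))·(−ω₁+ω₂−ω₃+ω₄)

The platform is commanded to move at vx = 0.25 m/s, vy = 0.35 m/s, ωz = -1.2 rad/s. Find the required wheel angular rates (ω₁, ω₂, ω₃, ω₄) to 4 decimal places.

k = lx + ly = 0.25 + 0.18 = 0.4300;  k·ωz = 0.4300·-1.2 = -0.5160
ω₁ (FL) = (vx − vy − k·ωz)/r = 0.4160/0.1 = 4.1600
ω₂ (FR) = (vx + vy + k·ωz)/r = 0.0840/0.1 = 0.8400
ω₃ (RL) = (vx + vy − k·ωz)/r = 1.1160/0.1 = 11.1600
ω₄ (RR) = (vx − vy + k·ωz)/r = -0.6160/0.1 = -6.1600

(4.1600, 0.8400, 11.1600, -6.1600)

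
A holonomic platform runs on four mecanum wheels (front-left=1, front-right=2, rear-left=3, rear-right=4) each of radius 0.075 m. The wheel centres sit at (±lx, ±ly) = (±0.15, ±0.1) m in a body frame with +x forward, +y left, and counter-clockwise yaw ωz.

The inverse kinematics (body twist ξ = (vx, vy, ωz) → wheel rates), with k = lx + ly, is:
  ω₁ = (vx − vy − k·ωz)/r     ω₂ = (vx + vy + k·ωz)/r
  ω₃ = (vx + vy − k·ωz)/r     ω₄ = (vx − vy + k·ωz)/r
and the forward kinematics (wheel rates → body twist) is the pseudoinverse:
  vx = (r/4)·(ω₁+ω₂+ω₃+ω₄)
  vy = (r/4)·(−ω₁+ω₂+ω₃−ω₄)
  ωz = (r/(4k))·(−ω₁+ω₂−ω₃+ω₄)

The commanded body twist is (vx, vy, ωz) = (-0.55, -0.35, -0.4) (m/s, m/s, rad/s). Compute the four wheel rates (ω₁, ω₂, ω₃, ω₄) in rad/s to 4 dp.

k = lx + ly = 0.15 + 0.1 = 0.2500;  k·ωz = 0.2500·-0.4 = -0.1000
ω₁ (FL) = (vx − vy − k·ωz)/r = -0.1000/0.075 = -1.3333
ω₂ (FR) = (vx + vy + k·ωz)/r = -1.0000/0.075 = -13.3333
ω₃ (RL) = (vx + vy − k·ωz)/r = -0.8000/0.075 = -10.6667
ω₄ (RR) = (vx − vy + k·ωz)/r = -0.3000/0.075 = -4.0000

(-1.3333, -13.3333, -10.6667, -4.0000)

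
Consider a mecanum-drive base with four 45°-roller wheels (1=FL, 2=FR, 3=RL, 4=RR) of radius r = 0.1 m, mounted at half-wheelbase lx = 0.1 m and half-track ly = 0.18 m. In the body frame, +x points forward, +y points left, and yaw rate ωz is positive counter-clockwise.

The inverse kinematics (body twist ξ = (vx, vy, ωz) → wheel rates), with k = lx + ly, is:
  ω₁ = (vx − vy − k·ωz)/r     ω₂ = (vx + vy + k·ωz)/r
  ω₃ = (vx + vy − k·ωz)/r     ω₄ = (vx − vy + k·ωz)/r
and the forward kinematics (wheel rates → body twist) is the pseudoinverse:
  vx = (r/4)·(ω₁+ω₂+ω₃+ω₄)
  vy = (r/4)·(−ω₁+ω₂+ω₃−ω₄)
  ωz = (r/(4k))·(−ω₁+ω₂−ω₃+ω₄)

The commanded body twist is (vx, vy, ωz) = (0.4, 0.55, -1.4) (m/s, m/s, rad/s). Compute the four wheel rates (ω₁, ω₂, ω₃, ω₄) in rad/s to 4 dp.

k = lx + ly = 0.1 + 0.18 = 0.2800;  k·ωz = 0.2800·-1.4 = -0.3920
ω₁ (FL) = (vx − vy − k·ωz)/r = 0.2420/0.1 = 2.4200
ω₂ (FR) = (vx + vy + k·ωz)/r = 0.5580/0.1 = 5.5800
ω₃ (RL) = (vx + vy − k·ωz)/r = 1.3420/0.1 = 13.4200
ω₄ (RR) = (vx − vy + k·ωz)/r = -0.5420/0.1 = -5.4200

(2.4200, 5.5800, 13.4200, -5.4200)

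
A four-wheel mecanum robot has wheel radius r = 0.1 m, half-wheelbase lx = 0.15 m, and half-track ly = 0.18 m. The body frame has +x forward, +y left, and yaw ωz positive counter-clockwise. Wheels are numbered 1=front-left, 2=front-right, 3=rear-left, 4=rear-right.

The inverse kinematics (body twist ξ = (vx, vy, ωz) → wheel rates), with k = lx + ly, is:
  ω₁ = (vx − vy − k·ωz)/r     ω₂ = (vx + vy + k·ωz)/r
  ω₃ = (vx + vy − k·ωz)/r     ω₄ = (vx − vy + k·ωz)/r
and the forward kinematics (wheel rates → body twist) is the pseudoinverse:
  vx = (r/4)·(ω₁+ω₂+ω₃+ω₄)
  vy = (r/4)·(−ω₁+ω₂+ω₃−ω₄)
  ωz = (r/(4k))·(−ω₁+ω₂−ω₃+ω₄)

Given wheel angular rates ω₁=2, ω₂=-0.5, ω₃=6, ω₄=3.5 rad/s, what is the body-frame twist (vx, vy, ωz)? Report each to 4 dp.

(0.2750, 0.0000, -0.3788)

k = lx + ly = 0.15 + 0.18 = 0.3300
ω₁+ω₂+ω₃+ω₄ = 11.0000  →  vx = (0.1/4)·11.0000 = 0.2750
−ω₁+ω₂+ω₃−ω₄ = 0.0000  →  vy = (0.1/4)·0.0000 = 0.0000
−ω₁+ω₂−ω₃+ω₄ = -5.0000  →  ωz = (0.1/1.3200)·-5.0000 = -0.3788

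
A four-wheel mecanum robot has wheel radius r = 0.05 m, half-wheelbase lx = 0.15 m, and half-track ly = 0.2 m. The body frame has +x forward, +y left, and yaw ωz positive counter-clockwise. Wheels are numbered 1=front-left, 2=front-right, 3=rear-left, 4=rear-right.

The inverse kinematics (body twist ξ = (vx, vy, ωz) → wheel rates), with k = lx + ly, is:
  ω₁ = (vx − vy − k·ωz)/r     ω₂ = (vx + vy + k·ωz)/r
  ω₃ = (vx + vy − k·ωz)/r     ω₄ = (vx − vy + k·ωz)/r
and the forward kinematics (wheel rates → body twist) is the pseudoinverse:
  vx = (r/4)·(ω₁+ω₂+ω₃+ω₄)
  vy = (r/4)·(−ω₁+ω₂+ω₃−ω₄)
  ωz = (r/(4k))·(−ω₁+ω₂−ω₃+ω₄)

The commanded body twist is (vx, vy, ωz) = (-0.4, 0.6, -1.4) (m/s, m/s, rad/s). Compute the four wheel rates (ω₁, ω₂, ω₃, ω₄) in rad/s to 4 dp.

k = lx + ly = 0.15 + 0.2 = 0.3500;  k·ωz = 0.3500·-1.4 = -0.4900
ω₁ (FL) = (vx − vy − k·ωz)/r = -0.5100/0.05 = -10.2000
ω₂ (FR) = (vx + vy + k·ωz)/r = -0.2900/0.05 = -5.8000
ω₃ (RL) = (vx + vy − k·ωz)/r = 0.6900/0.05 = 13.8000
ω₄ (RR) = (vx − vy + k·ωz)/r = -1.4900/0.05 = -29.8000

(-10.2000, -5.8000, 13.8000, -29.8000)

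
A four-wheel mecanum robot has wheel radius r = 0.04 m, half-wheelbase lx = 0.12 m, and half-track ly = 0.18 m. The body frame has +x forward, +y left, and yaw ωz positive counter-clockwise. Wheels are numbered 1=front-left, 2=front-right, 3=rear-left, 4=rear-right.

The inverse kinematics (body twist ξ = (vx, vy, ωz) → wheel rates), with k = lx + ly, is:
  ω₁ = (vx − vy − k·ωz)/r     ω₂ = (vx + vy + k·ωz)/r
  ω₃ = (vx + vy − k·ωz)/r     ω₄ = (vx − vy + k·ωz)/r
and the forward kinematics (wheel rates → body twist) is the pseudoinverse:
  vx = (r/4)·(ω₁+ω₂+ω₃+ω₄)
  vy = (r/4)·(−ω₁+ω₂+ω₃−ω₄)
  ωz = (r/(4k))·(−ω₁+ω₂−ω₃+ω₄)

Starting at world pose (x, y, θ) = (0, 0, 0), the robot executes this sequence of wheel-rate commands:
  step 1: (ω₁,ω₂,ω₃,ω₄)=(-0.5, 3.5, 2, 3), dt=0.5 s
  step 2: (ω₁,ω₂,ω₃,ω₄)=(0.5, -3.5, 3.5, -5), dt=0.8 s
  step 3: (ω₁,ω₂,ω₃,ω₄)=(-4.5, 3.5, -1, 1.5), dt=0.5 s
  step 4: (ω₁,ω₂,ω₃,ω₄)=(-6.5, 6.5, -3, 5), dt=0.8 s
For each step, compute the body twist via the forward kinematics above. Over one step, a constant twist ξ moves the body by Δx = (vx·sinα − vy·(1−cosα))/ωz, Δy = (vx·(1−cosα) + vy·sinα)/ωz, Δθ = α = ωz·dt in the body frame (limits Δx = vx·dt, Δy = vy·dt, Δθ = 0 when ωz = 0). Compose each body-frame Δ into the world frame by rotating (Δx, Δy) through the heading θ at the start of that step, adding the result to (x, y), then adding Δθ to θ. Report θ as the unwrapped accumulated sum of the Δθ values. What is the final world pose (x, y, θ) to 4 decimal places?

(0.0160, 0.1247, 0.4850)

step 1: ξ=(vx,vy,ωz)=(0.0800, 0.0300, 0.1667), dt=0.5 → body Δ=(0.0393, 0.0166, 0.0833) → world pose (0.0393, 0.0166, 0.0833)
step 2: ξ=(vx,vy,ωz)=(-0.0450, 0.0450, -0.4167), dt=0.8 → body Δ=(-0.0294, 0.0413, -0.3333) → world pose (0.0066, 0.0553, -0.2500)
step 3: ξ=(vx,vy,ωz)=(-0.0050, 0.0550, 0.3500), dt=0.5 → body Δ=(-0.0049, 0.0271, 0.1750) → world pose (0.0086, 0.0828, -0.0750)
step 4: ξ=(vx,vy,ωz)=(0.0200, 0.0500, 0.7000), dt=0.8 → body Δ=(0.0043, 0.0423, 0.5600) → world pose (0.0160, 0.1247, 0.4850)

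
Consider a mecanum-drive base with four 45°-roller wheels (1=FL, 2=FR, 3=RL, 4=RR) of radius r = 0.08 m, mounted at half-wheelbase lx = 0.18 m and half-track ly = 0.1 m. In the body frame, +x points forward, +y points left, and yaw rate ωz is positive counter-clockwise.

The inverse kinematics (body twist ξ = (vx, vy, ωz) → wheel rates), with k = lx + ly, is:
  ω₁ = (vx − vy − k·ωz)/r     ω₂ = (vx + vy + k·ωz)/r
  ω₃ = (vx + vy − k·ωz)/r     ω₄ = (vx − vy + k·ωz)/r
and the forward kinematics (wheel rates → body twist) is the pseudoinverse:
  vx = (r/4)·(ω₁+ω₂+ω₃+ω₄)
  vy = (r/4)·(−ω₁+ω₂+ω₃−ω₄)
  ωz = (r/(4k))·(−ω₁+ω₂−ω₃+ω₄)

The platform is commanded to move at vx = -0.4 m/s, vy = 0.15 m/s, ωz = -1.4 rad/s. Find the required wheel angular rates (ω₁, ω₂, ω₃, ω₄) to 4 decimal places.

k = lx + ly = 0.18 + 0.1 = 0.2800;  k·ωz = 0.2800·-1.4 = -0.3920
ω₁ (FL) = (vx − vy − k·ωz)/r = -0.1580/0.08 = -1.9750
ω₂ (FR) = (vx + vy + k·ωz)/r = -0.6420/0.08 = -8.0250
ω₃ (RL) = (vx + vy − k·ωz)/r = 0.1420/0.08 = 1.7750
ω₄ (RR) = (vx − vy + k·ωz)/r = -0.9420/0.08 = -11.7750

(-1.9750, -8.0250, 1.7750, -11.7750)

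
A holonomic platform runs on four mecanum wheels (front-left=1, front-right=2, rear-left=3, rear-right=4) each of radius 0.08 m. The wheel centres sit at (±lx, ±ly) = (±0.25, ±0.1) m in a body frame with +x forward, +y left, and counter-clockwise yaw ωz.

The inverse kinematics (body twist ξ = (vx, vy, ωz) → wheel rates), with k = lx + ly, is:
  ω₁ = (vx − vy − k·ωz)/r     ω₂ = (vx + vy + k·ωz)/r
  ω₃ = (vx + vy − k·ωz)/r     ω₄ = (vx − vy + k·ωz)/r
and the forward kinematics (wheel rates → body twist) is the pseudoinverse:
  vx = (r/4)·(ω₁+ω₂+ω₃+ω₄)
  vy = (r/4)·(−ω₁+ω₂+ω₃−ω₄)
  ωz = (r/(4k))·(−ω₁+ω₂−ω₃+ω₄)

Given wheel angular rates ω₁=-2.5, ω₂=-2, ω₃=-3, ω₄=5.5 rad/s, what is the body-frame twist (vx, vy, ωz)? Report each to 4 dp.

(-0.0400, -0.1600, 0.5143)

k = lx + ly = 0.25 + 0.1 = 0.3500
ω₁+ω₂+ω₃+ω₄ = -2.0000  →  vx = (0.08/4)·-2.0000 = -0.0400
−ω₁+ω₂+ω₃−ω₄ = -8.0000  →  vy = (0.08/4)·-8.0000 = -0.1600
−ω₁+ω₂−ω₃+ω₄ = 9.0000  →  ωz = (0.08/1.4000)·9.0000 = 0.5143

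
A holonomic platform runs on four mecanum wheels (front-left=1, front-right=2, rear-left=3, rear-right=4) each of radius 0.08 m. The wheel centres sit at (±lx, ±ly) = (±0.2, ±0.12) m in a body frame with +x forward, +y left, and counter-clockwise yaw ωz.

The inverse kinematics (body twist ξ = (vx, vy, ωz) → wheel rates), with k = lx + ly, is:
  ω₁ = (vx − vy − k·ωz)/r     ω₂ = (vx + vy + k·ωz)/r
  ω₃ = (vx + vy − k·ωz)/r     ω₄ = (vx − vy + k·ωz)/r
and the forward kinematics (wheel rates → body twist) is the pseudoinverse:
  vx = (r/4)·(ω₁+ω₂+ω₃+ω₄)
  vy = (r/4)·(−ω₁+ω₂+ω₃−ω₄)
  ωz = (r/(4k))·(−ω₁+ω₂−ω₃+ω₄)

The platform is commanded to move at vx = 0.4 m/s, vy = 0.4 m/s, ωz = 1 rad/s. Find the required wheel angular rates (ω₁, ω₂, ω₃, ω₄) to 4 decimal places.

(-4.0000, 14.0000, 6.0000, 4.0000)

k = lx + ly = 0.2 + 0.12 = 0.3200;  k·ωz = 0.3200·1 = 0.3200
ω₁ (FL) = (vx − vy − k·ωz)/r = -0.3200/0.08 = -4.0000
ω₂ (FR) = (vx + vy + k·ωz)/r = 1.1200/0.08 = 14.0000
ω₃ (RL) = (vx + vy − k·ωz)/r = 0.4800/0.08 = 6.0000
ω₄ (RR) = (vx − vy + k·ωz)/r = 0.3200/0.08 = 4.0000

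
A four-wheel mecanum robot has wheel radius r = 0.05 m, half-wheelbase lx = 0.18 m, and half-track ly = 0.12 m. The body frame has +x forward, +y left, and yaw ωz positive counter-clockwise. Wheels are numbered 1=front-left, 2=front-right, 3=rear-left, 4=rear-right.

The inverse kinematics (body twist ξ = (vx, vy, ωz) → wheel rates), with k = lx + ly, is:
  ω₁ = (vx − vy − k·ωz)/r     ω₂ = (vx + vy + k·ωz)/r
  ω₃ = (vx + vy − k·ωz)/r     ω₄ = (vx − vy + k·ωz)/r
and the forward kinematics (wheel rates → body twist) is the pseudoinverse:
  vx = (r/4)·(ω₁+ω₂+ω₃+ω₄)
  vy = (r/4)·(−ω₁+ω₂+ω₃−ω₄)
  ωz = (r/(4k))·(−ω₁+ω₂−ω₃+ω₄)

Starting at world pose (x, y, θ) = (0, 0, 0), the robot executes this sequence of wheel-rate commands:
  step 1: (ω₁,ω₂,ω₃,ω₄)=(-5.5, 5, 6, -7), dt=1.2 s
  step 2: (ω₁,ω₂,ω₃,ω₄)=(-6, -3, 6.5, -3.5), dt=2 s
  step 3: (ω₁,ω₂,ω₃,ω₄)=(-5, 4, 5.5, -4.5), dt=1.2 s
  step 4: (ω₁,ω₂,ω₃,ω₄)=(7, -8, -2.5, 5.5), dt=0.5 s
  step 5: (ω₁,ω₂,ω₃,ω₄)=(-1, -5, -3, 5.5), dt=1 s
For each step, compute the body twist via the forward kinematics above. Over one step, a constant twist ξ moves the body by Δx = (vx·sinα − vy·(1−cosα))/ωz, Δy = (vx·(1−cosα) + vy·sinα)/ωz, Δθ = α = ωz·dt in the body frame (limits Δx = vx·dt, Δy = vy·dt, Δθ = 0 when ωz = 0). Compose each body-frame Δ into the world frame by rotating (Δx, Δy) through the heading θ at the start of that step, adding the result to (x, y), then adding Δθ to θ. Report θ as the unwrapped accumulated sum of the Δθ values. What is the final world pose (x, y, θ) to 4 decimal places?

step 1: ξ=(vx,vy,ωz)=(-0.0188, 0.2938, -0.1042), dt=1.2 → body Δ=(-0.0004, 0.3530, -0.1250) → world pose (-0.0004, 0.3530, -0.1250)
step 2: ξ=(vx,vy,ωz)=(-0.0750, 0.1625, -0.2917), dt=2.0 → body Δ=(-0.0495, 0.3494, -0.5833) → world pose (-0.0060, 0.7058, -0.7083)
step 3: ξ=(vx,vy,ωz)=(0.0000, 0.2375, -0.0417), dt=1.2 → body Δ=(0.0071, 0.2849, -0.0500) → world pose (0.1848, 0.9176, -0.7583)
step 4: ξ=(vx,vy,ωz)=(0.0250, -0.2875, -0.2917), dt=0.5 → body Δ=(0.0020, -0.1442, -0.1458) → world pose (0.0871, 0.8115, -0.9042)
step 5: ξ=(vx,vy,ωz)=(-0.0437, -0.1562, 0.1875), dt=1.0 → body Δ=(-0.0289, -0.1594, 0.1875) → world pose (-0.0561, 0.7357, -0.7167)

(-0.0561, 0.7357, -0.7167)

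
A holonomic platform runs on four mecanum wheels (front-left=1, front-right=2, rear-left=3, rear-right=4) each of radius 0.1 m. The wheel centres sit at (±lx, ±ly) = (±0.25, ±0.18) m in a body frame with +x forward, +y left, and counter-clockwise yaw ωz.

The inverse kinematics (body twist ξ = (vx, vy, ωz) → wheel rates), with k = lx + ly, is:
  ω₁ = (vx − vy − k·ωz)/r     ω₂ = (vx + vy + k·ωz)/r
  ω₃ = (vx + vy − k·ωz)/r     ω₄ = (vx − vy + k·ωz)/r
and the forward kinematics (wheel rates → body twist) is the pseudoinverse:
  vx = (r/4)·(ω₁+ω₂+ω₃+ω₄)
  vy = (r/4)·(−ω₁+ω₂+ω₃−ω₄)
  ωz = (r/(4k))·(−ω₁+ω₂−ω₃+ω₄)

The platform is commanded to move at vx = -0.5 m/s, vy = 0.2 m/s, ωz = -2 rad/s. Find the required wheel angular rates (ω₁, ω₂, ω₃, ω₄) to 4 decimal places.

(1.6000, -11.6000, 5.6000, -15.6000)

k = lx + ly = 0.25 + 0.18 = 0.4300;  k·ωz = 0.4300·-2 = -0.8600
ω₁ (FL) = (vx − vy − k·ωz)/r = 0.1600/0.1 = 1.6000
ω₂ (FR) = (vx + vy + k·ωz)/r = -1.1600/0.1 = -11.6000
ω₃ (RL) = (vx + vy − k·ωz)/r = 0.5600/0.1 = 5.6000
ω₄ (RR) = (vx − vy + k·ωz)/r = -1.5600/0.1 = -15.6000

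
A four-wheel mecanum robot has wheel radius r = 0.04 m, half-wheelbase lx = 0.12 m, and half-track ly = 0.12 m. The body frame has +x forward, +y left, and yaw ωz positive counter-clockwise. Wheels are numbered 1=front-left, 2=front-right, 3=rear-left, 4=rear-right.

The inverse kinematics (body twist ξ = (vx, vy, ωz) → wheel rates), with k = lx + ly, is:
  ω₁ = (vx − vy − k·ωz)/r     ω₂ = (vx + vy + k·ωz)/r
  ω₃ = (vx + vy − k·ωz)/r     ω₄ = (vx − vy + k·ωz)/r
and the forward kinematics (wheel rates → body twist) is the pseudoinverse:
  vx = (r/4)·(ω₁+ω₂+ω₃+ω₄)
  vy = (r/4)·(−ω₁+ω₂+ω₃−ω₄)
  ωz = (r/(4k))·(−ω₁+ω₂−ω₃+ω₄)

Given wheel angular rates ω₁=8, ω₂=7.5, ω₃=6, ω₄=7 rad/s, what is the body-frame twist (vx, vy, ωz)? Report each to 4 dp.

(0.2850, -0.0150, 0.0208)

k = lx + ly = 0.12 + 0.12 = 0.2400
ω₁+ω₂+ω₃+ω₄ = 28.5000  →  vx = (0.04/4)·28.5000 = 0.2850
−ω₁+ω₂+ω₃−ω₄ = -1.5000  →  vy = (0.04/4)·-1.5000 = -0.0150
−ω₁+ω₂−ω₃+ω₄ = 0.5000  →  ωz = (0.04/0.9600)·0.5000 = 0.0208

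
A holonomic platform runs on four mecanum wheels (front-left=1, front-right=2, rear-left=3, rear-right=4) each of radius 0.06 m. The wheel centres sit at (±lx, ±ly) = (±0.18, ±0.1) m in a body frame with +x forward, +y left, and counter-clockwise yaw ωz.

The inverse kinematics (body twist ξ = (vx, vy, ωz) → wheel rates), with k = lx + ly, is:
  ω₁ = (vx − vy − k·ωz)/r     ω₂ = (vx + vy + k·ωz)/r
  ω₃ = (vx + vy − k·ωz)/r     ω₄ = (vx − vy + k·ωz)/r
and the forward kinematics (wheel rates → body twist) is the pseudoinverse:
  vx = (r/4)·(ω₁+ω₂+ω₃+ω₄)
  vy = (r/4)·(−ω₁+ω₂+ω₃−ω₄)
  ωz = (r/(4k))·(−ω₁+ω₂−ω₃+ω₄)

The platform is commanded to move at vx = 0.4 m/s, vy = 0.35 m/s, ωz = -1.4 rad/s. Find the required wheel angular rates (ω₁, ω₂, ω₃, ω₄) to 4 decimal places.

k = lx + ly = 0.18 + 0.1 = 0.2800;  k·ωz = 0.2800·-1.4 = -0.3920
ω₁ (FL) = (vx − vy − k·ωz)/r = 0.4420/0.06 = 7.3667
ω₂ (FR) = (vx + vy + k·ωz)/r = 0.3580/0.06 = 5.9667
ω₃ (RL) = (vx + vy − k·ωz)/r = 1.1420/0.06 = 19.0333
ω₄ (RR) = (vx − vy + k·ωz)/r = -0.3420/0.06 = -5.7000

(7.3667, 5.9667, 19.0333, -5.7000)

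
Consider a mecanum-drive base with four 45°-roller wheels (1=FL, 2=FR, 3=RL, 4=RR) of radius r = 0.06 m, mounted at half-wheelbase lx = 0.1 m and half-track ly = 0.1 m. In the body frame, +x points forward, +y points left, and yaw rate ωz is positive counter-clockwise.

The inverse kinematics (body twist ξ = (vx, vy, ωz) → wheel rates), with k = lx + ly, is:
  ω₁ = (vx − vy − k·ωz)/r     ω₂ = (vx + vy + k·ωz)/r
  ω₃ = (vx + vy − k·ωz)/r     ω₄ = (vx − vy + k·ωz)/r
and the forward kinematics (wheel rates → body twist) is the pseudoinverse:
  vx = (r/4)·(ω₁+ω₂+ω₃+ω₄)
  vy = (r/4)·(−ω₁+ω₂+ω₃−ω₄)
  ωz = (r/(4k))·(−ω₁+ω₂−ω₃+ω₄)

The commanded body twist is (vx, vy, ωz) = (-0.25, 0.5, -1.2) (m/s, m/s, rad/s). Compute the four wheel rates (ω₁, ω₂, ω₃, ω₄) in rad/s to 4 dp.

(-8.5000, 0.1667, 8.1667, -16.5000)

k = lx + ly = 0.1 + 0.1 = 0.2000;  k·ωz = 0.2000·-1.2 = -0.2400
ω₁ (FL) = (vx − vy − k·ωz)/r = -0.5100/0.06 = -8.5000
ω₂ (FR) = (vx + vy + k·ωz)/r = 0.0100/0.06 = 0.1667
ω₃ (RL) = (vx + vy − k·ωz)/r = 0.4900/0.06 = 8.1667
ω₄ (RR) = (vx − vy + k·ωz)/r = -0.9900/0.06 = -16.5000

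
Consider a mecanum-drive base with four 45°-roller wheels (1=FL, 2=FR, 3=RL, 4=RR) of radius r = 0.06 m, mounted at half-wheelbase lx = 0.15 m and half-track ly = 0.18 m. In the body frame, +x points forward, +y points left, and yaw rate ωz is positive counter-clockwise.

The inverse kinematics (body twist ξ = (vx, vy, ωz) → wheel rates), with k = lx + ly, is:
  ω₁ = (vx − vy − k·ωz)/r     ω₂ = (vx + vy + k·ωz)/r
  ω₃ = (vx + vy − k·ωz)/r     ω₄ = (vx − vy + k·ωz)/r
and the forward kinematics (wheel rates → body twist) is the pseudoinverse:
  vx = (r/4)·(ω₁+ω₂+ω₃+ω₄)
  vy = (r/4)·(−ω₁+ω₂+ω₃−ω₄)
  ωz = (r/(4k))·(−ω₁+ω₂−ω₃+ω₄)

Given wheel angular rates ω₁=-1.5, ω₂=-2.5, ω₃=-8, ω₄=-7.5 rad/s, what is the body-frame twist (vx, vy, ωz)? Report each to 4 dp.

k = lx + ly = 0.15 + 0.18 = 0.3300
ω₁+ω₂+ω₃+ω₄ = -19.5000  →  vx = (0.06/4)·-19.5000 = -0.2925
−ω₁+ω₂+ω₃−ω₄ = -1.5000  →  vy = (0.06/4)·-1.5000 = -0.0225
−ω₁+ω₂−ω₃+ω₄ = -0.5000  →  ωz = (0.06/1.3200)·-0.5000 = -0.0227

(-0.2925, -0.0225, -0.0227)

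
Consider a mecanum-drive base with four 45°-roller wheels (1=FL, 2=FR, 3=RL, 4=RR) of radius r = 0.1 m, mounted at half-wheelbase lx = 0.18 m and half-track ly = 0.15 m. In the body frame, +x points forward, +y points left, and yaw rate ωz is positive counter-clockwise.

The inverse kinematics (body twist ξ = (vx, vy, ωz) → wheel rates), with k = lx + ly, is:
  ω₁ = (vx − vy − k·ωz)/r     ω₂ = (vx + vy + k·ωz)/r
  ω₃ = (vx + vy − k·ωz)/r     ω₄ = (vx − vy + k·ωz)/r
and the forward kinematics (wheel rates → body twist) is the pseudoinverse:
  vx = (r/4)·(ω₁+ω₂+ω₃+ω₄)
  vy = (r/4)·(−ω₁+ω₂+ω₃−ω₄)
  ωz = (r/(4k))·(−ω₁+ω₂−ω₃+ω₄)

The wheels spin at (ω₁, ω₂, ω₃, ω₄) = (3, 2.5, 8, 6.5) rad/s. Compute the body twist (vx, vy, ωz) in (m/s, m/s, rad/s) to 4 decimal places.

k = lx + ly = 0.18 + 0.15 = 0.3300
ω₁+ω₂+ω₃+ω₄ = 20.0000  →  vx = (0.1/4)·20.0000 = 0.5000
−ω₁+ω₂+ω₃−ω₄ = 1.0000  →  vy = (0.1/4)·1.0000 = 0.0250
−ω₁+ω₂−ω₃+ω₄ = -2.0000  →  ωz = (0.1/1.3200)·-2.0000 = -0.1515

(0.5000, 0.0250, -0.1515)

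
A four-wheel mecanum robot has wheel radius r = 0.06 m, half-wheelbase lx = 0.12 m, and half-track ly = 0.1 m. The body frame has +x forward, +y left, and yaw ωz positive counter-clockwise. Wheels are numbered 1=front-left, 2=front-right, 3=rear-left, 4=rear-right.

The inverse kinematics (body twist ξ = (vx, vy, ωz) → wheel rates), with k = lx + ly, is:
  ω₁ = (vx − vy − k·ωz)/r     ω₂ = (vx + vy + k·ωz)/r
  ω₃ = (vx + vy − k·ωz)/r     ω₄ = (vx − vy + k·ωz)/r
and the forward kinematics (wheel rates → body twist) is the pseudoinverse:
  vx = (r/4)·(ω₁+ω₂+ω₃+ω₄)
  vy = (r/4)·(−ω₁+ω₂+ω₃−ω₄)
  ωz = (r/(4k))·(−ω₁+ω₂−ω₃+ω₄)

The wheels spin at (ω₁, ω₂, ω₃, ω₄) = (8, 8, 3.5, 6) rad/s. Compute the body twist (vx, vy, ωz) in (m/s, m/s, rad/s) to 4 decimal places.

(0.3825, -0.0375, 0.1705)

k = lx + ly = 0.12 + 0.1 = 0.2200
ω₁+ω₂+ω₃+ω₄ = 25.5000  →  vx = (0.06/4)·25.5000 = 0.3825
−ω₁+ω₂+ω₃−ω₄ = -2.5000  →  vy = (0.06/4)·-2.5000 = -0.0375
−ω₁+ω₂−ω₃+ω₄ = 2.5000  →  ωz = (0.06/0.8800)·2.5000 = 0.1705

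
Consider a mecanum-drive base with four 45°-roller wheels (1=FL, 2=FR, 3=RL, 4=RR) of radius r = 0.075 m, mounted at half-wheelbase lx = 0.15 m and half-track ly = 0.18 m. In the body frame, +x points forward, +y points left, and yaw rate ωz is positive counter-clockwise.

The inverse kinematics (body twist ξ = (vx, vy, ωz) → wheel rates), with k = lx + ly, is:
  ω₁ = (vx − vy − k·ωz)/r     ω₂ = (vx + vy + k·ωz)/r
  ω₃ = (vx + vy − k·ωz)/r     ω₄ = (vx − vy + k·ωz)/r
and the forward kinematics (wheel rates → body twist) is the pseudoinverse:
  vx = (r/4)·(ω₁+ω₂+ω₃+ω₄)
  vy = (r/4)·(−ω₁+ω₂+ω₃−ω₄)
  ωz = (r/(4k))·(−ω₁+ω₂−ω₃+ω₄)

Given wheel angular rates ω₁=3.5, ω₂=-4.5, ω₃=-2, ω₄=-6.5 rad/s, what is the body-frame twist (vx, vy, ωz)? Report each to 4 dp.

k = lx + ly = 0.15 + 0.18 = 0.3300
ω₁+ω₂+ω₃+ω₄ = -9.5000  →  vx = (0.075/4)·-9.5000 = -0.1781
−ω₁+ω₂+ω₃−ω₄ = -3.5000  →  vy = (0.075/4)·-3.5000 = -0.0656
−ω₁+ω₂−ω₃+ω₄ = -12.5000  →  ωz = (0.075/1.3200)·-12.5000 = -0.7102

(-0.1781, -0.0656, -0.7102)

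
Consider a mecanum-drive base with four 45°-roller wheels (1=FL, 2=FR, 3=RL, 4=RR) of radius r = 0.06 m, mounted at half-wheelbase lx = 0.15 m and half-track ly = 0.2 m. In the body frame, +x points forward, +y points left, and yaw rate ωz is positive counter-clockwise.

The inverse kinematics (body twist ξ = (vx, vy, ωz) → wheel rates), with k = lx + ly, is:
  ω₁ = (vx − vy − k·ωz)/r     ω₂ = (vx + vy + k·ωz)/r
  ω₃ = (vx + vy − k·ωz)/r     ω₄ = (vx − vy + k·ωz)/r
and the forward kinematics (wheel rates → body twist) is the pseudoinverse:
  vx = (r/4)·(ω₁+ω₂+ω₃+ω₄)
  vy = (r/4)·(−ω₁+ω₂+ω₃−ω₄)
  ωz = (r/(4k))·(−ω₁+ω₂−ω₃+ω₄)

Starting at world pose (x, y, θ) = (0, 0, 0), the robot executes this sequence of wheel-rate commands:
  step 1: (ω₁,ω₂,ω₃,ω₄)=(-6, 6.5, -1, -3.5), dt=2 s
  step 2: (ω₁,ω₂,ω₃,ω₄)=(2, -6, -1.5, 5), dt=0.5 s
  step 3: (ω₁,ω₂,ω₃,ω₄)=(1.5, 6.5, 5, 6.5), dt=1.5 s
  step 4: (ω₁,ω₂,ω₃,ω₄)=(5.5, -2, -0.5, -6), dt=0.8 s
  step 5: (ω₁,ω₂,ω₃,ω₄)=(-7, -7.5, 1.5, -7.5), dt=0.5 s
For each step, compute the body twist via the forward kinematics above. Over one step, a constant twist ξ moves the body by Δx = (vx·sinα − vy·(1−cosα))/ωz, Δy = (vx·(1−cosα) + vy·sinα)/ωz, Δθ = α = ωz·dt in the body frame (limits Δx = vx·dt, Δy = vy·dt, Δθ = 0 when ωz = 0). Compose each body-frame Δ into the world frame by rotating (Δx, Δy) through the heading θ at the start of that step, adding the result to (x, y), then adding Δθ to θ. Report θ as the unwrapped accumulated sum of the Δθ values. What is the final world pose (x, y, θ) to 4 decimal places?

(-0.2101, 0.5952, 0.5936)

step 1: ξ=(vx,vy,ωz)=(-0.0600, 0.2250, 0.4286), dt=2.0 → body Δ=(-0.2872, 0.3485, 0.8571) → world pose (-0.2872, 0.3485, 0.8571)
step 2: ξ=(vx,vy,ωz)=(-0.0075, -0.2175, -0.0643), dt=0.5 → body Δ=(-0.0055, -0.1087, -0.0321) → world pose (-0.2086, 0.2732, 0.8250)
step 3: ξ=(vx,vy,ωz)=(0.2925, 0.0525, 0.2786), dt=1.5 → body Δ=(0.4099, 0.1668, 0.4179) → world pose (-0.0530, 0.6875, 1.2429)
step 4: ξ=(vx,vy,ωz)=(-0.0450, -0.0300, -0.5571), dt=0.8 → body Δ=(-0.0401, -0.0153, -0.4457) → world pose (-0.0514, 0.6446, 0.7971)
step 5: ξ=(vx,vy,ωz)=(-0.3075, 0.1275, -0.4071), dt=0.5 → body Δ=(-0.1462, 0.0789, -0.2036) → world pose (-0.2101, 0.5952, 0.5936)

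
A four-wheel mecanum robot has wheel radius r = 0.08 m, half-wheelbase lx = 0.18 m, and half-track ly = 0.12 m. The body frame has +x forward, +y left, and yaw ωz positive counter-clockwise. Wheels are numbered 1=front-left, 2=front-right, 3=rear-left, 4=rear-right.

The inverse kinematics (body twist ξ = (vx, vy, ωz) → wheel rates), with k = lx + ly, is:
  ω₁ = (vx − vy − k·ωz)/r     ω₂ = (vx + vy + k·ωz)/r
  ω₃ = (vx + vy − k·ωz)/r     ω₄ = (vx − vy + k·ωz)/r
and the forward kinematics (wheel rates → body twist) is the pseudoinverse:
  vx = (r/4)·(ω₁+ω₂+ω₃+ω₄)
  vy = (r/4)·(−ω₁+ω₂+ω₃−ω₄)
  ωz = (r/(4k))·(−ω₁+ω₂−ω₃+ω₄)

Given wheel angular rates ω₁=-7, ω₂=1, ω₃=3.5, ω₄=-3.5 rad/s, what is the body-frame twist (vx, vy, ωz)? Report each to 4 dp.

k = lx + ly = 0.18 + 0.12 = 0.3000
ω₁+ω₂+ω₃+ω₄ = -6.0000  →  vx = (0.08/4)·-6.0000 = -0.1200
−ω₁+ω₂+ω₃−ω₄ = 15.0000  →  vy = (0.08/4)·15.0000 = 0.3000
−ω₁+ω₂−ω₃+ω₄ = 1.0000  →  ωz = (0.08/1.2000)·1.0000 = 0.0667

(-0.1200, 0.3000, 0.0667)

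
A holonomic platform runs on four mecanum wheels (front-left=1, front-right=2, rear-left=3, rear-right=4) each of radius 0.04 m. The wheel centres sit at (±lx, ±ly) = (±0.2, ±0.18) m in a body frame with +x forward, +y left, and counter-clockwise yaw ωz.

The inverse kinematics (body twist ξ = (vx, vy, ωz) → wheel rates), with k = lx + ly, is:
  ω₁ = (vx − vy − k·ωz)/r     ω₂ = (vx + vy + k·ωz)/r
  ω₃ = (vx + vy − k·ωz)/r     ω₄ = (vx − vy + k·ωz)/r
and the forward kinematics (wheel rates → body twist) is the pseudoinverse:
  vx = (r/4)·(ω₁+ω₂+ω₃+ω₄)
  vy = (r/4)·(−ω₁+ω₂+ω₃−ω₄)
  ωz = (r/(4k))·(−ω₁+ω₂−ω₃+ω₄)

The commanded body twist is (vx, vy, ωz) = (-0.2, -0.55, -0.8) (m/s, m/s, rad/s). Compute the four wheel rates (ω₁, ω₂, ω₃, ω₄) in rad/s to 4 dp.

(16.3500, -26.3500, -11.1500, 1.1500)

k = lx + ly = 0.2 + 0.18 = 0.3800;  k·ωz = 0.3800·-0.8 = -0.3040
ω₁ (FL) = (vx − vy − k·ωz)/r = 0.6540/0.04 = 16.3500
ω₂ (FR) = (vx + vy + k·ωz)/r = -1.0540/0.04 = -26.3500
ω₃ (RL) = (vx + vy − k·ωz)/r = -0.4460/0.04 = -11.1500
ω₄ (RR) = (vx − vy + k·ωz)/r = 0.0460/0.04 = 1.1500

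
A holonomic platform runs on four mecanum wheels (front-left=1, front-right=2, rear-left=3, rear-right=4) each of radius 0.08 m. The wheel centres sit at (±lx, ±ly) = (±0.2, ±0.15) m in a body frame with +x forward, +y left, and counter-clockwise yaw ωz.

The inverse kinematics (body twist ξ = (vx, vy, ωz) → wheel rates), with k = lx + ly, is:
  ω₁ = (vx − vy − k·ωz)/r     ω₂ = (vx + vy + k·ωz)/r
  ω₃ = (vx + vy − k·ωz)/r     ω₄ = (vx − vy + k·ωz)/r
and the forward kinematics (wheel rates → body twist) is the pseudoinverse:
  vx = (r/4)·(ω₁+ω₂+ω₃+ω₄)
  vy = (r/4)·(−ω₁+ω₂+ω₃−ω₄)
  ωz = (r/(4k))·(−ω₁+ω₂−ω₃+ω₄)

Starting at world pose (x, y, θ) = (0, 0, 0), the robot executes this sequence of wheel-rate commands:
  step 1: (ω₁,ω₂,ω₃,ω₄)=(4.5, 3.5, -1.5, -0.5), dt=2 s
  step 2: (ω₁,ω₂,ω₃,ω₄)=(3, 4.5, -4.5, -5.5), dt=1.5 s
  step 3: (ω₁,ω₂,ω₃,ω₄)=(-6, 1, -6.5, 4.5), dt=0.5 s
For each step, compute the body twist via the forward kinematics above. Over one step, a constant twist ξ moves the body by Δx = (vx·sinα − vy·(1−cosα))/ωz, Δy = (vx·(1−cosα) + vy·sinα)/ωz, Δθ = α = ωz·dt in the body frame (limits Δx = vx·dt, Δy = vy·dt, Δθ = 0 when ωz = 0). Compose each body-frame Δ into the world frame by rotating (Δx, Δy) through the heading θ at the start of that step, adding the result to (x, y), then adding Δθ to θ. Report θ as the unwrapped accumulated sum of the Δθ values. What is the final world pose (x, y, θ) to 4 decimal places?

step 1: ξ=(vx,vy,ωz)=(0.1200, -0.0400, 0.0000), dt=2.0 → body Δ=(0.2400, -0.0800, 0.0000) → world pose (0.2400, -0.0800, 0.0000)
step 2: ξ=(vx,vy,ωz)=(-0.0500, 0.0500, 0.0286), dt=1.5 → body Δ=(-0.0766, 0.0734, 0.0429) → world pose (0.1634, -0.0066, 0.0429)
step 3: ξ=(vx,vy,ωz)=(-0.1400, -0.0800, 1.0286), dt=0.5 → body Δ=(-0.0569, -0.0559, 0.5143) → world pose (0.1090, -0.0649, 0.5571)

(0.1090, -0.0649, 0.5571)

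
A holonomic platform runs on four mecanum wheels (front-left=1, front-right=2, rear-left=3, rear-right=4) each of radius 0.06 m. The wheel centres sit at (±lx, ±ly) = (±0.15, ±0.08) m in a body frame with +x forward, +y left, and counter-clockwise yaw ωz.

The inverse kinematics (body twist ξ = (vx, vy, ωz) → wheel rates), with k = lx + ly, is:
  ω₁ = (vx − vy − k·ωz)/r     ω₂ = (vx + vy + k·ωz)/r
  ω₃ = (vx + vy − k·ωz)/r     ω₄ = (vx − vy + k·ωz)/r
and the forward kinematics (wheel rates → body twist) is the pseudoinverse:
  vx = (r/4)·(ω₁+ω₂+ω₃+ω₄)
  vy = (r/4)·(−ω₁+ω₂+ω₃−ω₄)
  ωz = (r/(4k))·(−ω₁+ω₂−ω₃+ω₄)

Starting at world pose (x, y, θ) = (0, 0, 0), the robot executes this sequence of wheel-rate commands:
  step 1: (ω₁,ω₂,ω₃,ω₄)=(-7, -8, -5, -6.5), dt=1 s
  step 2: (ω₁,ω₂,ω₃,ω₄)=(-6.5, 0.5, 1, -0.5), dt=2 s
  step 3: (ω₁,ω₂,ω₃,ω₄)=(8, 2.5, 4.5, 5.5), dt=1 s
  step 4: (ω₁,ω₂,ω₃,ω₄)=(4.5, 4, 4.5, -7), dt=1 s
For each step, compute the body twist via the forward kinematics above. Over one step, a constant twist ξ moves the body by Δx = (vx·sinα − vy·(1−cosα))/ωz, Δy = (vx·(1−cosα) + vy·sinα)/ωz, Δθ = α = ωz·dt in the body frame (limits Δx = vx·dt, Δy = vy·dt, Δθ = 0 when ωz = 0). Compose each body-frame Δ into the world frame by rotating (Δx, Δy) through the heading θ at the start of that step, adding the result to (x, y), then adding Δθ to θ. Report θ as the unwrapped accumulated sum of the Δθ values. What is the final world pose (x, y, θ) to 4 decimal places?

(-0.1744, 0.4335, -0.5217)

step 1: ξ=(vx,vy,ωz)=(-0.3975, 0.0075, -0.1630), dt=1.0 → body Δ=(-0.3951, 0.0398, -0.1630) → world pose (-0.3951, 0.0398, -0.1630)
step 2: ξ=(vx,vy,ωz)=(-0.0825, 0.1275, 0.3587), dt=2.0 → body Δ=(-0.2388, 0.1770, 0.7174) → world pose (-0.6021, 0.2532, 0.5543)
step 3: ξ=(vx,vy,ωz)=(0.3075, -0.0975, -0.2935), dt=1.0 → body Δ=(0.2889, -0.1409, -0.2935) → world pose (-0.2822, 0.2855, 0.2609)
step 4: ξ=(vx,vy,ωz)=(0.0900, 0.1650, -0.7826), dt=1.0 → body Δ=(0.1424, 0.1152, -0.7826) → world pose (-0.1744, 0.4335, -0.5217)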